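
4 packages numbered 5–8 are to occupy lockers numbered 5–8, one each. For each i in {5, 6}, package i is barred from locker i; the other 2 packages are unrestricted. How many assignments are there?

14

Let Aᵢ (for i ∈ {5, 6}) be the placements that put package i in its forbidden locker. Any j of these fix j positions, leaving (4−j)! ways to fill the rest, and there are C(2,j) ways to pick which j.
By inclusion–exclusion, the number of valid placements is Σ_{j=0}^{2} (−1)^j C(2,j)·(4−j)!.
Computing: 24 − 12 + 2 = 14.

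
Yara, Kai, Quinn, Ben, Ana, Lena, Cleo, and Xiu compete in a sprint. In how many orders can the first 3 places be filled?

336

There are 8 choices for 1st place, 7 for 2nd, and 6 for 3rd.
That gives 8 × 7 × 6 = 336.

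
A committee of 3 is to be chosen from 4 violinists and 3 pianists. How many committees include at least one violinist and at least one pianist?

Total 3-person selections from all 7: C(7,3) = 35.
Subtract selections that omit an entire group: no violinists → C(3,3) = 1; no pianists → C(4,3) = 4.
Both groups omitted at once is impossible, so 35 − 5 = 30.

30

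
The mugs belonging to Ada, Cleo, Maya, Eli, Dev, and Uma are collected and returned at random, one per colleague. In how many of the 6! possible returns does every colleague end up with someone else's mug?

265

Let Aᵢ be the assignments in which colleague i gets their own mug. We want the size of the complement of A₁∪…∪A_6.
By inclusion–exclusion this is Σ_{j=0}^{6} (−1)^j C(6,j)·(6−j)!.
Computing: 720 − 720 + 360 − 120 + 30 − 6 + 1 = 265.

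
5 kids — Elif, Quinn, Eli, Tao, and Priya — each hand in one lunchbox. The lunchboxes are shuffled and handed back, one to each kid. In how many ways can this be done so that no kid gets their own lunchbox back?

Let Aᵢ be the assignments in which kid i gets their own lunchbox. We want the size of the complement of A₁∪…∪A_5.
By inclusion–exclusion this is Σ_{j=0}^{5} (−1)^j C(5,j)·(5−j)!.
Computing: 120 − 120 + 60 − 20 + 5 − 1 = 44.

44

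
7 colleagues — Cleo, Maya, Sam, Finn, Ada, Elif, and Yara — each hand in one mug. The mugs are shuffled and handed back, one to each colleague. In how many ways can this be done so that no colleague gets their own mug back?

This is the derangement count D_7: permutations of 7 items with no fixed point.
By inclusion–exclusion this is Σ_{j=0}^{7} (−1)^j C(7,j)·(7−j)!.
Computing: 5040 − 5040 + 2520 − 840 + 210 − 42 + 7 − 1 = 1854.

1854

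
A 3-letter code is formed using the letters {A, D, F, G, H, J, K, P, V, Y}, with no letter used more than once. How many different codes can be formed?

720

With no repetition, fill the 3 letters in order: 10 choices, then 9, down to 8.
That product is 10 × 9 × 8 = 720.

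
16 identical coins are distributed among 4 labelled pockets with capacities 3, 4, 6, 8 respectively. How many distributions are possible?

Without the upper bounds there are C(19,3) = 969 ways to split 16 among 4 pockets.
Subtract solutions that violate a single cap (substitute x_i' = x_i − (cap_i+1)): x_1 ≥ 4 gives C(15,3) = 455; x_2 ≥ 5 gives C(14,3) = 364; x_3 ≥ 7 gives C(12,3) = 220; x_4 ≥ 9 gives C(10,3) = 120. Together 1159.
Add back pairs where two caps are both exceeded: 120 + 56 + 20 + 35 + 10 + 1 = 242.
Subtract triples: 1 + 0 + 0 + 0 = 1.
By inclusion–exclusion the count is 969 − 1159 + 242 − 1 = 51.

51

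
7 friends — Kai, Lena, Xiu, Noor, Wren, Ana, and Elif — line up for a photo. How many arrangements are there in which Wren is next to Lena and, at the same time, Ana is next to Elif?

480

Treat {Wren,Lena} as one block (2 orders) and {Ana,Elif} as another (2 orders).
That leaves 5 units to arrange: 2 × 2 × 5! = 4 × 120 = 480.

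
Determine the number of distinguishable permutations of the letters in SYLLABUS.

Letter multiplicities in SYLLABUS: A×1, B×1, L×2, S×2, U×1, Y×1.
Dividing 8! = 40320 by 2!·2! = 4 for the repeated letters gives 10080.

10080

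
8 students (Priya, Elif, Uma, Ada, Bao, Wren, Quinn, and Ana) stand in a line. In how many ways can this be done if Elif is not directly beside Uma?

30240

There are 8! = 40320 arrangements in all. If Elif and Uma are adjacent, merging them into one block gives 2·(7)! = 10080 arrangements.
Complementary counting: 40320 − 10080 = 30240.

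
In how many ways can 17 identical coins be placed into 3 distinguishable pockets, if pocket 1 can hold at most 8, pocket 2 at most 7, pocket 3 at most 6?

15

Without the upper bounds there are C(19,2) = 171 ways to split 17 among 3 pockets.
Subtract solutions that violate a single cap (substitute x_i' = x_i − (cap_i+1)): x_1 ≥ 9 gives C(10,2) = 45; x_2 ≥ 8 gives C(11,2) = 55; x_3 ≥ 7 gives C(12,2) = 66. Together 166.
Add back pairs where two caps are both exceeded: 1 + 3 + 6 = 10.
By inclusion–exclusion the count is 171 − 166 + 10 = 15.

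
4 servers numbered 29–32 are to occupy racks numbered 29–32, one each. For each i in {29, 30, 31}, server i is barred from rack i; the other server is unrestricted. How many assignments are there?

Let Aᵢ (for i ∈ {29, 30, 31}) be the placements that put server i in its forbidden rack. Any j of these fix j positions, leaving (4−j)! ways to fill the rest, and there are C(3,j) ways to pick which j.
By inclusion–exclusion, the number of valid placements is Σ_{j=0}^{3} (−1)^j C(3,j)·(4−j)!.
Computing: 24 − 18 + 6 − 1 = 11.

11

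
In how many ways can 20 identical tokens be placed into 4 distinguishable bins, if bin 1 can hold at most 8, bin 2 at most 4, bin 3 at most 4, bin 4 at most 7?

20

By stars and bars, unrestricted non-negative solutions to x_1+…+x_4 = 20 number C(20+3,3) = 1771.
Subtract solutions that violate a single cap (substitute x_i' = x_i − (cap_i+1)): x_1 ≥ 9 gives C(14,3) = 364; x_2 ≥ 5 gives C(18,3) = 816; x_3 ≥ 5 gives C(18,3) = 816; x_4 ≥ 8 gives C(15,3) = 455. Together 2451.
Add back pairs where two caps are both exceeded: 84 + 84 + 20 + 286 + 120 + 120 = 714.
Subtract triples: 4 + 0 + 0 + 10 = 14.
By inclusion–exclusion the count is 1771 − 2451 + 714 − 14 = 20.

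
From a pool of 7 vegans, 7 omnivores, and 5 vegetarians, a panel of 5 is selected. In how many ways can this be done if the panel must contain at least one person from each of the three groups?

Total 5-person selections from all 19: C(19,5) = 11628.
Subtract selections that omit an entire group: no vegans → C(12,5) = 792; no omnivores → C(12,5) = 792; no vegetarians → C(14,5) = 2002.
Add back selections omitting two groups (i.e. drawn from a single group): C(7,5) + C(7,5) + C(5,5) = 43.
By inclusion–exclusion: 11628 − 3586 + 43 = 8085.

8085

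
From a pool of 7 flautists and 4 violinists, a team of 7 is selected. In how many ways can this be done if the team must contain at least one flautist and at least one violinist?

Unrestricted: C(11,7) = 330 ways to pick any 7 of the 11.
Selections missing a whole group: no flautists → C(4,7) = 0; no violinists → C(7,7) = 1.
Both groups omitted at once is impossible, so 330 − 1 = 329.

329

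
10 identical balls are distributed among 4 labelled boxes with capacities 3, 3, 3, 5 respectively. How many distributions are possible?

Ignoring the caps, the number of non-negative solutions to x_1+…+x_4 = 10 is C(13,3) = 286.
Subtract solutions that violate a single cap (substitute x_i' = x_i − (cap_i+1)): x_1 ≥ 4 gives C(9,3) = 84; x_2 ≥ 4 gives C(9,3) = 84; x_3 ≥ 4 gives C(9,3) = 84; x_4 ≥ 6 gives C(7,3) = 35. Together 287.
Add back pairs where two caps are both exceeded: 10 + 10 + 1 + 10 + 1 + 1 = 33.
By inclusion–exclusion the count is 286 − 287 + 33 = 32.

32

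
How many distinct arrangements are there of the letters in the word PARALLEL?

3360

The 8 letters of PARALLEL have repeats: A appearing twice and L appearing 3 times.
Dividing 8! = 40320 by 3!·2! = 12 for the repeated letters gives 3360.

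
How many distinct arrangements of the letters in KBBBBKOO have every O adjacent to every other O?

Treat the 2 copies of O as a single block. The multiset to arrange is then {OO, B, B, B, B, K, K}, 7 items in all.
That gives (7)!/(4!·2!) = 105 arrangements.

105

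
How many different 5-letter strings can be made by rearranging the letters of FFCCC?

FFCCC has 5 letters with C appearing 3 times and F appearing twice.
The number of distinct arrangements is 5!/(3!·2!) = 120/12 = 10.

10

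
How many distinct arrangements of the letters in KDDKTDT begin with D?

90

Fix D in the first position and arrange the remaining 6 letters.
Those 6 letters have D appearing twice, K appearing twice, and T appearing twice, giving (6)!/(2!·2!·2!) = 90.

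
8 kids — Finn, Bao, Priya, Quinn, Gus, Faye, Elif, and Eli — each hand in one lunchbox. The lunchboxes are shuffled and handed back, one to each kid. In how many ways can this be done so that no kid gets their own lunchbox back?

14833

Let Aᵢ be the assignments in which kid i gets their own lunchbox. We want the size of the complement of A₁∪…∪A_8.
By inclusion–exclusion this is Σ_{j=0}^{8} (−1)^j C(8,j)·(8−j)!.
Computing: 40320 − 40320 + 20160 − 6720 + 1680 − 336 + 56 − 8 + 1 = 14833.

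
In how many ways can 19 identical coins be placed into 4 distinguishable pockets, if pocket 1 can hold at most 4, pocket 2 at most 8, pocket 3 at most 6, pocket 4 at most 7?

Ignoring the caps, the number of non-negative solutions to x_1+…+x_4 = 19 is C(22,3) = 1540.
Subtract solutions that violate a single cap (substitute x_i' = x_i − (cap_i+1)): x_1 ≥ 5 gives C(17,3) = 680; x_2 ≥ 9 gives C(13,3) = 286; x_3 ≥ 7 gives C(15,3) = 455; x_4 ≥ 8 gives C(14,3) = 364. Together 1785.
Add back pairs where two caps are both exceeded: 56 + 120 + 84 + 20 + 10 + 35 = 325.
By inclusion–exclusion the count is 1540 − 1785 + 325 = 80.

80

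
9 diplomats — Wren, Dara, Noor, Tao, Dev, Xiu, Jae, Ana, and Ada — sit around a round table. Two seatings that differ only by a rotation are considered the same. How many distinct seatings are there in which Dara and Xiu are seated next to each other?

Treat {Dara, Xiu} as one unit (2 internal orders) and seat the resulting 8 units around the table: (7)! circular arrangements.
So 2 × (7)! = 2 × 5040 = 10080.

10080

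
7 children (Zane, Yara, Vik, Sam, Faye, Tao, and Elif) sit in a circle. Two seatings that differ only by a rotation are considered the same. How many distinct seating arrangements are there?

720

Seat Zane anywhere (absorbing the rotational symmetry), then permute the other 6: (6)! = 720.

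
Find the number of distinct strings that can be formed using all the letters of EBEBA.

EBEBA has 5 letters with B appearing twice and E appearing twice.
Dividing 5! = 120 by 2!·2! = 4 for the repeated letters gives 30.

30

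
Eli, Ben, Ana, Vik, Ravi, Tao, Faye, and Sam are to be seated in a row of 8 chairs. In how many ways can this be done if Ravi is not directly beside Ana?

There are 8! = 40320 arrangements in all. If Ravi and Ana are adjacent, merging them into one block gives 2·(7)! = 10080 arrangements.
So 40320 − 10080 = 30240 arrangements keep them apart.

30240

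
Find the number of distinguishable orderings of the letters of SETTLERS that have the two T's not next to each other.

Total arrangements of SETTLERS: 8!/(2!·2!·2!) = 5040.
Arrangements with the T's together: treat TT as one letter, giving (7)!/(2!·2!) = 1260.
Subtracting, 5040 − 1260 = 3780 arrangements keep the T's apart.

3780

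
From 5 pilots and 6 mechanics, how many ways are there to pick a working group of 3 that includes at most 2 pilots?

Split by how many pilots are chosen (0 through 2).
Sum: C(5,0)·C(6,3) + C(5,1)·C(6,2) + C(5,2)·C(6,1) = 20 + 75 + 60 = 155.

155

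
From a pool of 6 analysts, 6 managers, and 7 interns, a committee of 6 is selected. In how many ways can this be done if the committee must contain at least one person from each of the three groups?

Total 6-person selections from all 19: C(19,6) = 27132.
Selections missing a whole group: no analysts → C(13,6) = 1716; no managers → C(13,6) = 1716; no interns → C(12,6) = 924.
Add back selections omitting two groups (i.e. drawn from a single group): C(6,6) + C(6,6) + C(7,6) = 9.
By inclusion–exclusion: 27132 − 4356 + 9 = 22785.

22785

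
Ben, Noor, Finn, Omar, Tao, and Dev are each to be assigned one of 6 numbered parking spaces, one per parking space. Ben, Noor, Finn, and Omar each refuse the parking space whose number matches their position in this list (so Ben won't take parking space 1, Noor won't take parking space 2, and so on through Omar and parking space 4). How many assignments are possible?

362

Let Aᵢ (for 1 ≤ i ≤ 4) be the placements that put person i in their forbidden parking space. Any j of these fix j positions, leaving (6−j)! ways to fill the rest, and there are C(4,j) ways to pick which j.
By inclusion–exclusion, the number of valid placements is Σ_{j=0}^{4} (−1)^j C(4,j)·(6−j)!.
Computing: 720 − 480 + 144 − 24 + 2 = 362.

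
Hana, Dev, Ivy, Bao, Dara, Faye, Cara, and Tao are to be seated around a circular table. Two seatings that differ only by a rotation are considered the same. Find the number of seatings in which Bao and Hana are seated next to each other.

Glue Bao and Hana into a block (2 internal orders). Seating 7 units around a circle gives (6)! arrangements.
So 2 × (6)! = 2 × 720 = 1440.

1440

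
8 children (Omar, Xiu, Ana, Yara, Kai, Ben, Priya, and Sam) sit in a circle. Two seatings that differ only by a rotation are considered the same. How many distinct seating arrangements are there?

Seat Omar anywhere (absorbing the rotational symmetry), then permute the other 7: (7)! = 5040.

5040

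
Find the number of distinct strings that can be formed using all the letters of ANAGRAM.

ANAGRAM has 7 letters with A appearing 3 times.
Dividing 7! = 5040 by 3! = 6 for the repeated letters gives 840.

840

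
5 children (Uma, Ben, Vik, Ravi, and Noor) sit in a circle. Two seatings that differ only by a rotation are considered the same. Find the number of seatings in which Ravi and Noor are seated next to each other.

12

Glue Ravi and Noor into a block (2 internal orders). Seating 4 units around a circle gives (3)! arrangements.
So 2 × (3)! = 2 × 6 = 12.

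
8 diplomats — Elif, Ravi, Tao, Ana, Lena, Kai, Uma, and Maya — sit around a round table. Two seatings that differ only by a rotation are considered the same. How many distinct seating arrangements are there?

Seat Elif anywhere (absorbing the rotational symmetry), then permute the other 7: (7)! = 5040.

5040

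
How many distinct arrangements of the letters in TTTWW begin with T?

6

With the first slot taken by T, it remains to arrange the other 4 letters (TTWW).
Those 4 letters have T appearing twice and W appearing twice, giving (4)!/(2!·2!) = 6.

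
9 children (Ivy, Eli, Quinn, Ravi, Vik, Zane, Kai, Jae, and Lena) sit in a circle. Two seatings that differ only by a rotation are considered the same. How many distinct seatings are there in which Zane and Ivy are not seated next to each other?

All circular seatings of 9 people number (8)! = 40320.
Those with Zane next to Ivy: fuse the pair into one unit and seat 8 units around a circle — 2·(7)! = 10080.
Subtracting, 40320 − 10080 = 30240.

30240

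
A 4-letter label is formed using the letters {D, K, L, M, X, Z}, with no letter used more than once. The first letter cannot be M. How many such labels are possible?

The first letter has 6−1 = 5 choices (anything except M).
The remaining 3 letters are filled from the other 5 symbols without repetition: 5 × 4 × 3 = 60.
Total: 5 × 60 = 300.

300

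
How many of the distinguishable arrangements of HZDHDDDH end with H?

Fix H in the last position and arrange the remaining 7 letters.
Those 7 letters have D appearing 4 times and H appearing twice, giving (7)!/(4!·2!) = 105.

105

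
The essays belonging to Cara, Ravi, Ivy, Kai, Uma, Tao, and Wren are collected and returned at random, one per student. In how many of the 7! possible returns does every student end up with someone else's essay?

1854

Let Aᵢ be the assignments in which student i gets their own essay. We want the size of the complement of A₁∪…∪A_7.
By inclusion–exclusion this is Σ_{j=0}^{7} (−1)^j C(7,j)·(7−j)!.
Computing: 5040 − 5040 + 2520 − 840 + 210 − 42 + 7 − 1 = 1854.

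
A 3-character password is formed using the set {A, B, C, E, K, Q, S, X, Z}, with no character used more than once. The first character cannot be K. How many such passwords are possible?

448

The first character has 9−1 = 8 choices (anything except K).
The remaining 2 characters are filled from the other 8 symbols without repetition: 8 × 7 = 56.
Total: 8 × 56 = 448.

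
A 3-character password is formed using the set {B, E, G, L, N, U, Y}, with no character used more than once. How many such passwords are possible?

210

With no repetition, fill the 3 characters in order: 7 choices, then 6, down to 5.
7 × 6 × 5 = 210.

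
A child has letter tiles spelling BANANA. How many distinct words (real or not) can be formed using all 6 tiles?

60

The 6 letters of BANANA have repeats: A appearing 3 times and N appearing twice.
So there are 6! / (3!·2!) = 60 distinguishable arrangements.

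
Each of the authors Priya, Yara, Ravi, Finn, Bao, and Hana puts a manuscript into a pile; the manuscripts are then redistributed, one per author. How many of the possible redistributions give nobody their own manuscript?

265

Let Aᵢ be the assignments in which author i gets their own manuscript. We want the size of the complement of A₁∪…∪A_6.
By inclusion–exclusion this is Σ_{j=0}^{6} (−1)^j C(6,j)·(6−j)!.
Computing: 720 − 720 + 360 − 120 + 30 − 6 + 1 = 265.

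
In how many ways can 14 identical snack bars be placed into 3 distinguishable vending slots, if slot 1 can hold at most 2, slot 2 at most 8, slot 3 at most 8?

By stars and bars, unrestricted non-negative solutions to x_1+…+x_3 = 14 number C(14+2,2) = 120.
Subtract solutions that violate a single cap (substitute x_i' = x_i − (cap_i+1)): x_1 ≥ 3 gives C(13,2) = 78; x_2 ≥ 9 gives C(7,2) = 21; x_3 ≥ 9 gives C(7,2) = 21. Together 120.
Add back pairs where two caps are both exceeded: 6 + 6 + 0 = 12.
By inclusion–exclusion the count is 120 − 120 + 12 = 12.

12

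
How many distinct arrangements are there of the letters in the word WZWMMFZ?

630

The 7 letters of WZWMMFZ have repeats: M appearing twice, W appearing twice, and Z appearing twice.
So there are 7! / (2!·2!·2!) = 630 distinguishable arrangements.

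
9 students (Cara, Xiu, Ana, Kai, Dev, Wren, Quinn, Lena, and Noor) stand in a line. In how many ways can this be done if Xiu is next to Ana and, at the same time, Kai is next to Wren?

20160

Treat {Xiu,Ana} as one block (2 orders) and {Kai,Wren} as another (2 orders).
That leaves 7 units to arrange: 2 × 2 × 7! = 4 × 5040 = 20160.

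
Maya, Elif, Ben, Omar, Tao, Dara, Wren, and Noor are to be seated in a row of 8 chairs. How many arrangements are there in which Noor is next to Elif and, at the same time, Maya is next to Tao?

Treat {Noor,Elif} as one block (2 orders) and {Maya,Tao} as another (2 orders).
That leaves 6 units to arrange: 2 × 2 × 6! = 4 × 720 = 2880.

2880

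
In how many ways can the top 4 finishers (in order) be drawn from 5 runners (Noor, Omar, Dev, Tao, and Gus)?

120

There are 5 choices for 1st place, 4 for 2nd, and so on down to 2 for position 4.
That gives 5 × 4 × 3 × 2 = 120.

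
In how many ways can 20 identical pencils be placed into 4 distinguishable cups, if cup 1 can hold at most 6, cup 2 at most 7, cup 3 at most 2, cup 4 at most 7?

10

Ignoring the caps, the number of non-negative solutions to x_1+…+x_4 = 20 is C(23,3) = 1771.
Subtract solutions that violate a single cap (substitute x_i' = x_i − (cap_i+1)): x_1 ≥ 7 gives C(16,3) = 560; x_2 ≥ 8 gives C(15,3) = 455; x_3 ≥ 3 gives C(20,3) = 1140; x_4 ≥ 8 gives C(15,3) = 455. Together 2610.
Add back pairs where two caps are both exceeded: 56 + 286 + 56 + 220 + 35 + 220 = 873.
Subtract triples: 10 + 0 + 10 + 4 = 24.
By inclusion–exclusion the count is 1771 − 2610 + 873 − 24 = 10.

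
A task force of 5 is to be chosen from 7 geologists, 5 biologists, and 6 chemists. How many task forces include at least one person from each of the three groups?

Total 5-person selections from all 18: C(18,5) = 8568.
Selections missing a whole group: no geologists → C(11,5) = 462; no biologists → C(13,5) = 1287; no chemists → C(12,5) = 792.
Add back selections omitting two groups (i.e. drawn from a single group): C(7,5) + C(5,5) + C(6,5) = 28.
By inclusion–exclusion: 8568 − 2541 + 28 = 6055.

6055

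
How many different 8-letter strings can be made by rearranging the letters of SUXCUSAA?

SUXCUSAA has 8 letters with A appearing twice, S appearing twice, and U appearing twice.
The number of distinct arrangements is 8!/(2!·2!·2!) = 40320/8 = 5040.

5040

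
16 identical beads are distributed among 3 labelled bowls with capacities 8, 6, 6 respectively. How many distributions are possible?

Without the upper bounds there are C(18,2) = 153 ways to split 16 among 3 bowls.
Subtract solutions that violate a single cap (substitute x_i' = x_i − (cap_i+1)): x_1 ≥ 9 gives C(9,2) = 36; x_2 ≥ 7 gives C(11,2) = 55; x_3 ≥ 7 gives C(11,2) = 55. Together 146.
Add back pairs where two caps are both exceeded: 1 + 1 + 6 = 8.
By inclusion–exclusion the count is 153 − 146 + 8 = 15.

15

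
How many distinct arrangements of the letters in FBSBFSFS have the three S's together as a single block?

60

Treat the 3 copies of S as a single block. The multiset to arrange is then {SSS, B, B, F, F, F}, 6 items in all.
That gives (6)!/(3!·2!) = 60 arrangements.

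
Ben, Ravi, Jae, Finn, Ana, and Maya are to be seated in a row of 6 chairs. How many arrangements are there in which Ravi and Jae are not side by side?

480

There are 6! = 720 arrangements in all. If Ravi and Jae are adjacent, merging them into one block gives 2·(5)! = 240 arrangements.
Complementary counting: 720 − 240 = 480.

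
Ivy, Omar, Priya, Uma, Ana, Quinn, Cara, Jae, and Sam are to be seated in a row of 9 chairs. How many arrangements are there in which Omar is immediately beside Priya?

80640

Place the 7 others and the Omar-Priya pair as 8 objects in a line; the pair has 2 internal arrangements.
So the count is 2·(8)! = 80640.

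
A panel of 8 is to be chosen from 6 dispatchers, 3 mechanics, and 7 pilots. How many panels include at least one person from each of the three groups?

11529

Unrestricted: C(16,8) = 12870 ways to pick any 8 of the 16.
Selections missing a whole group: no dispatchers → C(10,8) = 45; no mechanics → C(13,8) = 1287; no pilots → C(9,8) = 9.
Add back selections omitting two groups (i.e. drawn from a single group): C(6,8) + C(3,8) + C(7,8) = 0.
By inclusion–exclusion: 12870 − 1341 + 0 = 11529.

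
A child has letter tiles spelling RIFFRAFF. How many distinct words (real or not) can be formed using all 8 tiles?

840

The 8 letters of RIFFRAFF have repeats: F appearing 4 times and R appearing twice.
Dividing 8! = 40320 by 4!·2! = 48 for the repeated letters gives 840.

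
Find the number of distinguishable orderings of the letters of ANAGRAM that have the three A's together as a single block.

Treat the 3 copies of A as a single block. The multiset to arrange is then {AAA, G, M, N, R}, 5 items in all.
All 5 items are distinct, so there are (5)! = 120 arrangements.

120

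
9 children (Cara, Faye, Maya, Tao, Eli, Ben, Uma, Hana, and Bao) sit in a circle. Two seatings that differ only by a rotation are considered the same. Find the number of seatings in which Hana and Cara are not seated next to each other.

All circular seatings of 9 people number (8)! = 40320.
Seatings with Hana beside Cara: treat them as a block with 2 internal orders, giving 2 × (7)! = 10080.
Subtracting, 40320 − 10080 = 30240.

30240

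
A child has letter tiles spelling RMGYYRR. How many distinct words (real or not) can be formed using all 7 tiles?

RMGYYRR has 7 letters with R appearing 3 times and Y appearing twice.
So there are 7! / (3!·2!) = 420 distinguishable arrangements.

420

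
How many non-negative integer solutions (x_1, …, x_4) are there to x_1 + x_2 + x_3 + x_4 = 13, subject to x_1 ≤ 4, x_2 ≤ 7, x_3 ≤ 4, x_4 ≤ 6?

By stars and bars, unrestricted non-negative solutions to x_1+…+x_4 = 13 number C(13+3,3) = 560.
Subtract solutions that violate a single cap (substitute x_i' = x_i − (cap_i+1)): x_1 ≥ 5 gives C(11,3) = 165; x_2 ≥ 8 gives C(8,3) = 56; x_3 ≥ 5 gives C(11,3) = 165; x_4 ≥ 7 gives C(9,3) = 84. Together 470.
Add back pairs where two caps are both exceeded: 1 + 20 + 4 + 1 + 0 + 4 = 30.
By inclusion–exclusion the count is 560 − 470 + 30 = 120.

120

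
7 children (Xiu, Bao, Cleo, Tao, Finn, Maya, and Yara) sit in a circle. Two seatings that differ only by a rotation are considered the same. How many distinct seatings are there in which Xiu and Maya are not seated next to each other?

Without the restriction there are (6)! = 720 seatings.
Seatings with Xiu beside Maya: treat them as a block with 2 internal orders, giving 2 × (5)! = 240.
Subtracting, 720 − 240 = 480.

480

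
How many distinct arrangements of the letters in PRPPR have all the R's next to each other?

Treat the 2 copies of R as a single block. The multiset to arrange is then {RR, P, P, P}, 4 items in all.
That gives (4)!/(3!) = 4 arrangements.

4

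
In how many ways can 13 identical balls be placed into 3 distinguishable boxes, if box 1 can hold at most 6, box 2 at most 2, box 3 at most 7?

6

By stars and bars, unrestricted non-negative solutions to x_1+…+x_3 = 13 number C(13+2,2) = 105.
Subtract solutions that violate a single cap (substitute x_i' = x_i − (cap_i+1)): x_1 ≥ 7 gives C(8,2) = 28; x_2 ≥ 3 gives C(12,2) = 66; x_3 ≥ 8 gives C(7,2) = 21. Together 115.
Add back pairs where two caps are both exceeded: 10 + 0 + 6 = 16.
By inclusion–exclusion the count is 105 − 115 + 16 = 6.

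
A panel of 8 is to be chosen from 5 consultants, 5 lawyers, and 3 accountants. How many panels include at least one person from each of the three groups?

1240

With no constraint there are C(13,8) = 1287 possible selections.
Selections missing a whole group: no consultants → C(8,8) = 1; no lawyers → C(8,8) = 1; no accountants → C(10,8) = 45.
Add back selections omitting two groups (i.e. drawn from a single group): C(5,8) + C(5,8) + C(3,8) = 0.
By inclusion–exclusion: 1287 − 47 + 0 = 1240.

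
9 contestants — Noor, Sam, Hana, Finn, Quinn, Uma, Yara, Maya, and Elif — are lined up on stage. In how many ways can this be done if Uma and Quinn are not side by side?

There are 9! = 362880 arrangements in all. If Uma and Quinn are adjacent, merging them into one block gives 2·(8)! = 80640 arrangements.
Complementary counting: 362880 − 80640 = 282240.

282240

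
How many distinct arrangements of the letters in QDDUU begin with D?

Fix D in the first position and arrange the remaining 4 letters.
Those 4 letters have U appearing twice, giving (4)!/(2!) = 12.

12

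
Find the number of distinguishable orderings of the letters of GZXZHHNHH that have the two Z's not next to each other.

5880

Total arrangements of GZXZHHNHH: 9!/(4!·2!) = 7560.
If the two Z's are adjacent, glue them into one block, leaving 8 items to arrange: (8)!/(4!) = 1680 ways.
Hence 7560 − 1680 = 5880.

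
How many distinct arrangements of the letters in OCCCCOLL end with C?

210

With the last slot taken by C, it remains to arrange the other 7 letters (OCCCOLL).
Those 7 letters have C appearing 3 times, L appearing twice, and O appearing twice, giving (7)!/(3!·2!·2!) = 210.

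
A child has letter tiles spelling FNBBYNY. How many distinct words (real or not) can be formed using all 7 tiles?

Letter multiplicities in FNBBYNY: B×2, F×1, N×2, Y×2.
Dividing 7! = 5040 by 2!·2!·2! = 8 for the repeated letters gives 630.

630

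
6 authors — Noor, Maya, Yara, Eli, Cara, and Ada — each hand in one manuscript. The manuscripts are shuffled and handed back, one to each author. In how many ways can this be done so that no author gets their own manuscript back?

This is the derangement count D_6: permutations of 6 items with no fixed point.
By inclusion–exclusion this is Σ_{j=0}^{6} (−1)^j C(6,j)·(6−j)!.
Computing: 720 − 720 + 360 − 120 + 30 − 6 + 1 = 265.

265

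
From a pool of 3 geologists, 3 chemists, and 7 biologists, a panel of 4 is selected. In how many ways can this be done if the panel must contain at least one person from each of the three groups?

Unrestricted: C(13,4) = 715 ways to pick any 4 of the 13.
Selections missing a whole group: no geologists → C(10,4) = 210; no chemists → C(10,4) = 210; no biologists → C(6,4) = 15.
Add back selections omitting two groups (i.e. drawn from a single group): C(3,4) + C(3,4) + C(7,4) = 35.
By inclusion–exclusion: 715 − 435 + 35 = 315.

315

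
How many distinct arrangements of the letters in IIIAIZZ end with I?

With the last slot taken by I, it remains to arrange the other 6 letters (IIAIZZ).
Those 6 letters have I appearing 3 times and Z appearing twice, giving (6)!/(3!·2!) = 60.

60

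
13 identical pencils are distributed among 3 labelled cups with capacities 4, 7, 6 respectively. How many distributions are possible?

15

Without the upper bounds there are C(15,2) = 105 ways to split 13 among 3 cups.
Subtract solutions that violate a single cap (substitute x_i' = x_i − (cap_i+1)): x_1 ≥ 5 gives C(10,2) = 45; x_2 ≥ 8 gives C(7,2) = 21; x_3 ≥ 7 gives C(8,2) = 28. Together 94.
Add back pairs where two caps are both exceeded: 1 + 3 + 0 = 4.
By inclusion–exclusion the count is 105 − 94 + 4 = 15.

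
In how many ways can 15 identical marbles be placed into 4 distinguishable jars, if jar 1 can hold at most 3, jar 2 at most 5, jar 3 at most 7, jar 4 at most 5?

52

By stars and bars, unrestricted non-negative solutions to x_1+…+x_4 = 15 number C(15+3,3) = 816.
Subtract solutions that violate a single cap (substitute x_i' = x_i − (cap_i+1)): x_1 ≥ 4 gives C(14,3) = 364; x_2 ≥ 6 gives C(12,3) = 220; x_3 ≥ 8 gives C(10,3) = 120; x_4 ≥ 6 gives C(12,3) = 220. Together 924.
Add back pairs where two caps are both exceeded: 56 + 20 + 56 + 4 + 20 + 4 = 160.
By inclusion–exclusion the count is 816 − 924 + 160 = 52.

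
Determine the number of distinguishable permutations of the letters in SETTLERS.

5040

SETTLERS has 8 letters with E appearing twice, S appearing twice, and T appearing twice.
Dividing 8! = 40320 by 2!·2!·2! = 8 for the repeated letters gives 5040.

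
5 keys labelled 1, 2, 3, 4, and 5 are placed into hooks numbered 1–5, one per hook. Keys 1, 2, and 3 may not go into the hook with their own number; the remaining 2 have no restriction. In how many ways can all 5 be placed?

Let Aᵢ (for i ∈ {1, 2, 3}) be the placements that put key i in its forbidden hook. Any j of these fix j positions, leaving (5−j)! ways to fill the rest, and there are C(3,j) ways to pick which j.
By inclusion–exclusion, the number of valid placements is Σ_{j=0}^{3} (−1)^j C(3,j)·(5−j)!.
Computing: 120 − 72 + 18 − 2 = 64.

64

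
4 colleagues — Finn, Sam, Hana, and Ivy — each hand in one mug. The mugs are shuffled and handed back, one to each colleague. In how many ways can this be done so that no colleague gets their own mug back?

9

This is the derangement count D_4: permutations of 4 items with no fixed point.
By inclusion–exclusion this is Σ_{j=0}^{4} (−1)^j C(4,j)·(4−j)!.
Computing: 24 − 24 + 12 − 4 + 1 = 9.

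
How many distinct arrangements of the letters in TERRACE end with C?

180

Fix C in the last position and arrange the remaining 6 letters.
Those 6 letters have E appearing twice and R appearing twice, giving (6)!/(2!·2!) = 180.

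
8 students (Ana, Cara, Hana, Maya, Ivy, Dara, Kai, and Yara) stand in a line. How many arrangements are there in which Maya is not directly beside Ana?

Of the 8! = 40320 arrangements, those with Maya and Ana adjacent number 2 × 7! = 10080 (treat the pair as a block with 2 internal orders).
Complementary counting: 40320 − 10080 = 30240.

30240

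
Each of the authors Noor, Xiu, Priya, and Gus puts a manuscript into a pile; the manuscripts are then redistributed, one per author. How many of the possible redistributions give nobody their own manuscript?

This is the derangement count D_4: permutations of 4 items with no fixed point.
By inclusion–exclusion this is Σ_{j=0}^{4} (−1)^j C(4,j)·(4−j)!.
Computing: 24 − 24 + 12 − 4 + 1 = 9.

9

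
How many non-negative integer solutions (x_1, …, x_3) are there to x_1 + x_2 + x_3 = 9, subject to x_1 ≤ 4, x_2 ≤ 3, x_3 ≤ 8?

19

Ignoring the caps, the number of non-negative solutions to x_1+…+x_3 = 9 is C(11,2) = 55.
Subtract solutions that violate a single cap (substitute x_i' = x_i − (cap_i+1)): x_1 ≥ 5 gives C(6,2) = 15; x_2 ≥ 4 gives C(7,2) = 21; x_3 ≥ 9 gives C(2,2) = 1. Together 37.
Add back pairs where two caps are both exceeded: 1 + 0 + 0 = 1.
By inclusion–exclusion the count is 55 − 37 + 1 = 19.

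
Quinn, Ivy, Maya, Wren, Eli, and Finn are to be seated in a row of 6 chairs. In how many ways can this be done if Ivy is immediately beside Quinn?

240

Glue Ivy and Quinn into one block (2 internal orders), leaving 5 units to arrange in a row.
So the count is 2·(5)! = 240.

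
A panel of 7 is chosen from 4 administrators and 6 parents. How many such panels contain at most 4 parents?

Split by how many parents are chosen (0 through 4).
Sum: C(6,0)·C(4,7) + C(6,1)·C(4,6) + C(6,2)·C(4,5) + C(6,3)·C(4,4) + C(6,4)·C(4,3) = 0 + 0 + 0 + 20 + 60 = 80.

80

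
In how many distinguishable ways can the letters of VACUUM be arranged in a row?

360

Letter multiplicities in VACUUM: A×1, C×1, M×1, U×2, V×1.
So there are 6! / (2!) = 360 distinguishable arrangements.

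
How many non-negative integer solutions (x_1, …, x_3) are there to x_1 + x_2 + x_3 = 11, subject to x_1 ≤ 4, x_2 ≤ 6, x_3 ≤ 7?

Ignoring the caps, the number of non-negative solutions to x_1+…+x_3 = 11 is C(13,2) = 78.
Subtract solutions that violate a single cap (substitute x_i' = x_i − (cap_i+1)): x_1 ≥ 5 gives C(8,2) = 28; x_2 ≥ 7 gives C(6,2) = 15; x_3 ≥ 8 gives C(5,2) = 10. Together 53.
No two caps can be exceeded simultaneously, so the pair terms are all 0.
By inclusion–exclusion the count is 78 − 53 + 0 = 25.

25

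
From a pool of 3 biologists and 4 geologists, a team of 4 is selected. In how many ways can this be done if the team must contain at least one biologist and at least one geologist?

Total 4-person selections from all 7: C(7,4) = 35.
Selections missing a whole group: no biologists → C(4,4) = 1; no geologists → C(3,4) = 0.
Both groups omitted at once is impossible, so 35 − 1 = 34.

34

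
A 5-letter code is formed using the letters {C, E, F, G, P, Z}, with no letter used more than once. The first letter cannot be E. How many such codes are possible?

The first letter has 6−1 = 5 choices (anything except E).
The remaining 4 letters are filled from the other 5 symbols without repetition: 5 × 4 × 3 × 2 = 120.
Total: 5 × 120 = 600.

600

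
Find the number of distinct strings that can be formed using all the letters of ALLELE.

60

Letter multiplicities in ALLELE: A×1, E×2, L×3.
So there are 6! / (3!·2!) = 60 distinguishable arrangements.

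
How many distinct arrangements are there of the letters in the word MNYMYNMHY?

The 9 letters of MNYMYNMHY have repeats: M appearing 3 times, N appearing twice, and Y appearing 3 times.
Dividing 9! = 362880 by 3!·3!·2! = 72 for the repeated letters gives 5040.

5040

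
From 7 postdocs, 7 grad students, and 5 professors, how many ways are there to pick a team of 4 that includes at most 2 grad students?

3421

Split by how many grad students are chosen (0 through 2).
Sum: C(7,0)·C(12,4) + C(7,1)·C(12,3) + C(7,2)·C(12,2) = 495 + 1540 + 1386 = 3421.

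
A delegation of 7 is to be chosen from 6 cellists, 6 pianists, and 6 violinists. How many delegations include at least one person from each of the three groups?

Total 7-person selections from all 18: C(18,7) = 31824.
Subtract selections that omit an entire group: no cellists → C(12,7) = 792; no pianists → C(12,7) = 792; no violinists → C(12,7) = 792.
Add back selections omitting two groups (i.e. drawn from a single group): C(6,7) + C(6,7) + C(6,7) = 0.
By inclusion–exclusion: 31824 − 2376 + 0 = 29448.

29448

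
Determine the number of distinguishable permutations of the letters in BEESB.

30

Letter multiplicities in BEESB: B×2, E×2, S×1.
So there are 5! / (2!·2!) = 30 distinguishable arrangements.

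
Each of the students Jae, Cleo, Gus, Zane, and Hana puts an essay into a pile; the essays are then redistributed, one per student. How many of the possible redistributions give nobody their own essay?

Let Aᵢ be the assignments in which student i gets their own essay. We want the size of the complement of A₁∪…∪A_5.
By inclusion–exclusion this is Σ_{j=0}^{5} (−1)^j C(5,j)·(5−j)!.
Computing: 120 − 120 + 60 − 20 + 5 − 1 = 44.

44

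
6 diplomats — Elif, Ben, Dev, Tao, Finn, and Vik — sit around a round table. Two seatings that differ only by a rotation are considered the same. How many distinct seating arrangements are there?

120

Seat Elif anywhere (absorbing the rotational symmetry), then permute the other 5: (5)! = 120.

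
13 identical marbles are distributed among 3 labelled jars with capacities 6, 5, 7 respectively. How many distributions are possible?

Ignoring the caps, the number of non-negative solutions to x_1+…+x_3 = 13 is C(15,2) = 105.
Subtract solutions that violate a single cap (substitute x_i' = x_i − (cap_i+1)): x_1 ≥ 7 gives C(8,2) = 28; x_2 ≥ 6 gives C(9,2) = 36; x_3 ≥ 8 gives C(7,2) = 21. Together 85.
Add back pairs where two caps are both exceeded: 1 + 0 + 0 = 1.
By inclusion–exclusion the count is 105 − 85 + 1 = 21.

21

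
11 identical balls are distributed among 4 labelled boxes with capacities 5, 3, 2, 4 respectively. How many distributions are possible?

19

Without the upper bounds there are C(14,3) = 364 ways to split 11 among 4 boxes.
Subtract solutions that violate a single cap (substitute x_i' = x_i − (cap_i+1)): x_1 ≥ 6 gives C(8,3) = 56; x_2 ≥ 4 gives C(10,3) = 120; x_3 ≥ 3 gives C(11,3) = 165; x_4 ≥ 5 gives C(9,3) = 84. Together 425.
Add back pairs where two caps are both exceeded: 4 + 10 + 1 + 35 + 10 + 20 = 80.
By inclusion–exclusion the count is 364 − 425 + 80 = 19.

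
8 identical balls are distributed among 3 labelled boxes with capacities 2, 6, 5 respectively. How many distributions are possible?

By stars and bars, unrestricted non-negative solutions to x_1+…+x_3 = 8 number C(8+2,2) = 45.
Subtract solutions that violate a single cap (substitute x_i' = x_i − (cap_i+1)): x_1 ≥ 3 gives C(7,2) = 21; x_2 ≥ 7 gives C(3,2) = 3; x_3 ≥ 6 gives C(4,2) = 6. Together 30.
No two caps can be exceeded simultaneously, so the pair terms are all 0.
By inclusion–exclusion the count is 45 − 30 + 0 = 15.

15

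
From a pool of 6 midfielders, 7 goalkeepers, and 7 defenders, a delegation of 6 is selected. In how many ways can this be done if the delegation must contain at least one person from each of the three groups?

32340

With no constraint there are C(20,6) = 38760 possible selections.
Selections missing a whole group: no midfielders → C(14,6) = 3003; no goalkeepers → C(13,6) = 1716; no defenders → C(13,6) = 1716.
Add back selections omitting two groups (i.e. drawn from a single group): C(6,6) + C(7,6) + C(7,6) = 15.
By inclusion–exclusion: 38760 − 6435 + 15 = 32340.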